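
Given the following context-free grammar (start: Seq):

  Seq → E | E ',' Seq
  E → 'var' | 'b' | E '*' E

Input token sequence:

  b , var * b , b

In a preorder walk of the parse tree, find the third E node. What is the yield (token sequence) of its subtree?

var

[Seq [E b] , [Seq [E [E var] * [E b]] , [Seq [E b]]]]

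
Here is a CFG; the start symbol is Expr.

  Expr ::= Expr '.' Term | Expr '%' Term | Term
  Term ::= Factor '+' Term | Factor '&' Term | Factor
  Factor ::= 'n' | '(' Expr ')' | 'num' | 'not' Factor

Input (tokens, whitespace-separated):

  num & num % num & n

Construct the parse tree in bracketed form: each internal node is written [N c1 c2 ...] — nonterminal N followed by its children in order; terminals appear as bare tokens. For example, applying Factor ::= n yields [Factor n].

[Expr [Expr [Term [Factor num] & [Term [Factor num]]]] % [Term [Factor num] & [Term [Factor n]]]]

Expr
Expr % Term
Term % Term
Factor & Term % Term
num & Term % Term
num & Factor % Term
num & num % Term
num & num % Factor & Term
num & num % num & Term
num & num % num & Factor
num & num % num & n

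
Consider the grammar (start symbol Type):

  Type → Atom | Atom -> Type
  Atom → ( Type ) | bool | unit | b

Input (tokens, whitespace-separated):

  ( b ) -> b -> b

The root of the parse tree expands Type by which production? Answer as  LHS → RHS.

[Type [Atom ( [Type [Atom b]] )] -> [Type [Atom b] -> [Type [Atom b]]]]

Type → Atom -> Type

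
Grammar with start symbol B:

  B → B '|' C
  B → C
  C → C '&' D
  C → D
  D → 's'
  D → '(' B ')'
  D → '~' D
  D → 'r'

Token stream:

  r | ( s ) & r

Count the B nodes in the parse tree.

3

[B [B [C [D r]]] | [C [C [D ( [B [C [D s]]] )]] & [D r]]]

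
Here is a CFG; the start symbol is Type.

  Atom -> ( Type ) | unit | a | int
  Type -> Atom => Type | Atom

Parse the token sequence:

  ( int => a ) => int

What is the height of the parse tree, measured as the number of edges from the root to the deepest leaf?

5

[Type [Atom ( [Type [Atom int] => [Type [Atom a]]] )] => [Type [Atom int]]]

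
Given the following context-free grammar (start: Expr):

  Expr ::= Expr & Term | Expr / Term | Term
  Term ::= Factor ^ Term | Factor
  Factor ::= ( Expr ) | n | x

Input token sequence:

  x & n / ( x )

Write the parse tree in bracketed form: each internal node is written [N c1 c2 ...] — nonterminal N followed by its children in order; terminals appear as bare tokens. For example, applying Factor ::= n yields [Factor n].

Expr
Expr / Term
Expr & Term / Term
Term & Term / Term
Factor & Term / Term
x & Term / Term
x & Factor / Term
x & n / Term
x & n / Factor
x & n / ( Expr )
x & n / ( Term )
x & n / ( Factor )
x & n / ( x )

[Expr [Expr [Expr [Term [Factor x]]] & [Term [Factor n]]] / [Term [Factor ( [Expr [Term [Factor x]]] )]]]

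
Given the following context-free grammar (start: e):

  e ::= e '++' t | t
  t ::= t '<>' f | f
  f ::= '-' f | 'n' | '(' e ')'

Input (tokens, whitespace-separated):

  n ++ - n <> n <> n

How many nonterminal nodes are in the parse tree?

[e [e [t [f n]]] ++ [t [t [t [f - [f n]]] <> [f n]] <> [f n]]]

11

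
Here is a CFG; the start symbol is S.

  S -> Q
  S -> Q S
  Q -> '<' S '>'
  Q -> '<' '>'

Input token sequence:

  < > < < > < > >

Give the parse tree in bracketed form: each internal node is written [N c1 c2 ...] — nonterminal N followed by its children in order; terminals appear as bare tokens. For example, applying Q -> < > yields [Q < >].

[S [Q < >] [S [Q < [S [Q < >] [S [Q < >]]] >]]]

S
Q S
< > S
< > Q
< > < S >
< > < Q S >
< > < < > S >
< > < < > Q >
< > < < > < > >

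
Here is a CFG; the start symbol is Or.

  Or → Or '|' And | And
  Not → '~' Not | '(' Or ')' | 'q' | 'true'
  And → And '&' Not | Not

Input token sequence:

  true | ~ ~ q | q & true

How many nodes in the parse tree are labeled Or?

[Or [Or [Or [And [Not true]]] | [And [Not ~ [Not ~ [Not q]]]]] | [And [And [Not q]] & [Not true]]]

3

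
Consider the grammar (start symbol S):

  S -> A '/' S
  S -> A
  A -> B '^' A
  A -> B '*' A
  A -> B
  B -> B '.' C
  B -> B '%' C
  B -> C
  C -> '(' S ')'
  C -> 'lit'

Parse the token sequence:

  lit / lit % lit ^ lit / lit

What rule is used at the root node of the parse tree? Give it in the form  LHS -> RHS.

[S [A [B [C lit]]] / [S [A [B [B [C lit]] % [C lit]] ^ [A [B [C lit]]]] / [S [A [B [C lit]]]]]]

S -> A '/' S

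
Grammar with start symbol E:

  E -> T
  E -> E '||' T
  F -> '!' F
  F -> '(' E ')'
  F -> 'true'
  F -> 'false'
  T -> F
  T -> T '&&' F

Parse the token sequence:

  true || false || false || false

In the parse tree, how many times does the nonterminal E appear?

4

[E [E [E [E [T [F true]]] || [T [F false]]] || [T [F false]]] || [T [F false]]]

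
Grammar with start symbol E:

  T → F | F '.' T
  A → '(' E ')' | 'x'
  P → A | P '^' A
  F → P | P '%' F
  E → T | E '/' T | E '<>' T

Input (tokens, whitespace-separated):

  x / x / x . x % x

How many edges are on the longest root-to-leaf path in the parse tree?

[E [E [E [T [F [P [A x]]]]] / [T [F [P [A x]]]]] / [T [F [P [A x]]] . [T [F [P [A x]] % [F [P [A x]]]]]]]

7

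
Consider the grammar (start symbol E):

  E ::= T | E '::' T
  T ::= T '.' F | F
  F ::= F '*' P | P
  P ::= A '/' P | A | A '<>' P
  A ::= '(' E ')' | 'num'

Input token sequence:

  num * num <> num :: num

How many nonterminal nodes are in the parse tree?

[E [E [T [F [F [P [A num]]] * [P [A num] <> [P [A num]]]]]] :: [T [F [P [A num]]]]]

15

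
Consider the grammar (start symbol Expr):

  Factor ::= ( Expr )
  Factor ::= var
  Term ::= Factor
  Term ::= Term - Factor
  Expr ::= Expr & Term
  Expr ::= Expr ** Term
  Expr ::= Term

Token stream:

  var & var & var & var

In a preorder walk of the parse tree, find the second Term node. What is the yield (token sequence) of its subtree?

[Expr [Expr [Expr [Expr [Term [Factor var]]] & [Term [Factor var]]] & [Term [Factor var]]] & [Term [Factor var]]]

var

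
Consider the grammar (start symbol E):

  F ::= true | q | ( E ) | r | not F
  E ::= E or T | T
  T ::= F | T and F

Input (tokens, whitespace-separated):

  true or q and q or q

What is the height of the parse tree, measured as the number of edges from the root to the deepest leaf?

5

[E [E [E [T [F true]]] or [T [T [F q]] and [F q]]] or [T [F q]]]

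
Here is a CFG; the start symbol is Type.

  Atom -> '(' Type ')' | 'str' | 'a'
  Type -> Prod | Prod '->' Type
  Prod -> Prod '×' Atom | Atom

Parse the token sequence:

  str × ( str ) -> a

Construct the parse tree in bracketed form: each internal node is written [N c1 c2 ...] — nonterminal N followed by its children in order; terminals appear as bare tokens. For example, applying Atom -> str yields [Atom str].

Type
Prod -> Type
Prod × Atom -> Type
Atom × Atom -> Type
str × Atom -> Type
str × ( Type ) -> Type
str × ( Prod ) -> Type
str × ( Atom ) -> Type
str × ( str ) -> Type
str × ( str ) -> Prod
str × ( str ) -> Atom
str × ( str ) -> a

[Type [Prod [Prod [Atom str]] × [Atom ( [Type [Prod [Atom str]]] )]] -> [Type [Prod [Atom a]]]]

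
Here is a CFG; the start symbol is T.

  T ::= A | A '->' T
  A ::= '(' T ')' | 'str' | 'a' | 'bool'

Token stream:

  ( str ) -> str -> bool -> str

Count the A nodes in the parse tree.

5

[T [A ( [T [A str]] )] -> [T [A str] -> [T [A bool] -> [T [A str]]]]]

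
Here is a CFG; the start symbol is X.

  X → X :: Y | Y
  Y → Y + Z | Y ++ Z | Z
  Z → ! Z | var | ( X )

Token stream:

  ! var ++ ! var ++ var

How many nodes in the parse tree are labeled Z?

[X [Y [Y [Y [Z ! [Z var]]] ++ [Z ! [Z var]]] ++ [Z var]]]

5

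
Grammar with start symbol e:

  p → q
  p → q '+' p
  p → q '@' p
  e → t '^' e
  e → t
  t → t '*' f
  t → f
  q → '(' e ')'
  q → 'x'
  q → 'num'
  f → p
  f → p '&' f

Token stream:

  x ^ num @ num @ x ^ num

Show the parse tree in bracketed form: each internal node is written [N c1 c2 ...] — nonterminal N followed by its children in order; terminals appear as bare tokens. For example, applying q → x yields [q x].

[e [t [f [p [q x]]]] ^ [e [t [f [p [q num] @ [p [q num] @ [p [q x]]]]]] ^ [e [t [f [p [q num]]]]]]]

e
t ^ e
f ^ e
p ^ e
q ^ e
x ^ e
x ^ t ^ e
x ^ f ^ e
x ^ p ^ e
x ^ q @ p ^ e
x ^ num @ p ^ e
x ^ num @ q @ p ^ e
x ^ num @ num @ p ^ e
x ^ num @ num @ q ^ e
x ^ num @ num @ x ^ e
x ^ num @ num @ x ^ t
x ^ num @ num @ x ^ f
x ^ num @ num @ x ^ p
x ^ num @ num @ x ^ q
x ^ num @ num @ x ^ num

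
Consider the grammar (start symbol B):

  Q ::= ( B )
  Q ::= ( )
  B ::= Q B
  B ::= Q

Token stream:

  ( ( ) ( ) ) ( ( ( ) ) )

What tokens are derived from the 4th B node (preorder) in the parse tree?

[B [Q ( [B [Q ( )] [B [Q ( )]]] )] [B [Q ( [B [Q ( [B [Q ( )]] )]] )]]]

( ( ( ) ) )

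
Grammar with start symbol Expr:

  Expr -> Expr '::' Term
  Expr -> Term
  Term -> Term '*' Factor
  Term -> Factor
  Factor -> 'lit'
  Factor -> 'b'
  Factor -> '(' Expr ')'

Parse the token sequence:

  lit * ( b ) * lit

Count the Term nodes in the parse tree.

4

[Expr [Term [Term [Term [Factor lit]] * [Factor ( [Expr [Term [Factor b]]] )]] * [Factor lit]]]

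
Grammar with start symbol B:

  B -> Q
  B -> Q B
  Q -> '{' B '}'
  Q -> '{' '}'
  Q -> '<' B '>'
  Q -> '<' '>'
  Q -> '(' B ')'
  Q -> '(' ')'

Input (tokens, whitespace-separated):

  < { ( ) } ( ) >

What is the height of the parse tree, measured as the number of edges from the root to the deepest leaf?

6

[B [Q < [B [Q { [B [Q ( )]] }] [B [Q ( )]]] >]]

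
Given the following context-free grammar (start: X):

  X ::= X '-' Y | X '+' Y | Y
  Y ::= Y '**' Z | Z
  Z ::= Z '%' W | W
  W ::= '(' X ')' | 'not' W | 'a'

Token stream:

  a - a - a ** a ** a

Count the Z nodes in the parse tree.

[X [X [X [Y [Z [W a]]]] - [Y [Z [W a]]]] - [Y [Y [Y [Z [W a]]] ** [Z [W a]]] ** [Z [W a]]]]

5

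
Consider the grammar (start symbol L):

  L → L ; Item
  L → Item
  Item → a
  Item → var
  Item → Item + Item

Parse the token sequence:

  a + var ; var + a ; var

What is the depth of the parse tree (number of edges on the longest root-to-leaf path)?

5

[L [L [L [Item [Item a] + [Item var]]] ; [Item [Item var] + [Item a]]] ; [Item var]]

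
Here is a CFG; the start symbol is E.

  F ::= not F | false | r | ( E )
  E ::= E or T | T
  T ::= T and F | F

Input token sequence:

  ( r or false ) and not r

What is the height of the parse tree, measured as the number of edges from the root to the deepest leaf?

8

[E [T [T [F ( [E [E [T [F r]]] or [T [F false]]] )]] and [F not [F r]]]]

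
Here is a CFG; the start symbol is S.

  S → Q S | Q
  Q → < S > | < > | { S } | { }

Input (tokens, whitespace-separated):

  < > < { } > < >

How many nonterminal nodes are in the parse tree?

8

[S [Q < >] [S [Q < [S [Q { }]] >] [S [Q < >]]]]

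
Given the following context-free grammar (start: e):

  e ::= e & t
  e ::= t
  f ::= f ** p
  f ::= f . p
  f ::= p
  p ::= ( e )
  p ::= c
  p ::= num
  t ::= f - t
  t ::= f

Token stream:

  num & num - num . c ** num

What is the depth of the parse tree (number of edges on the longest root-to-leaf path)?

7

[e [e [t [f [p num]]]] & [t [f [p num]] - [t [f [f [f [p num]] . [p c]] ** [p num]]]]]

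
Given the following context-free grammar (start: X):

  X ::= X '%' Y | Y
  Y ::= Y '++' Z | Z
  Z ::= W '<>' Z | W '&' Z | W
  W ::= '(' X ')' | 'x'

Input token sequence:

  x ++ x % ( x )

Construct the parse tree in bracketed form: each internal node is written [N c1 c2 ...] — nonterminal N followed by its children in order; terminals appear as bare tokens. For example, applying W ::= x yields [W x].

X
X % Y
Y % Y
Y ++ Z % Y
Z ++ Z % Y
W ++ Z % Y
x ++ Z % Y
x ++ W % Y
x ++ x % Y
x ++ x % Z
x ++ x % W
x ++ x % ( X )
x ++ x % ( Y )
x ++ x % ( Z )
x ++ x % ( W )
x ++ x % ( x )

[X [X [Y [Y [Z [W x]]] ++ [Z [W x]]]] % [Y [Z [W ( [X [Y [Z [W x]]]] )]]]]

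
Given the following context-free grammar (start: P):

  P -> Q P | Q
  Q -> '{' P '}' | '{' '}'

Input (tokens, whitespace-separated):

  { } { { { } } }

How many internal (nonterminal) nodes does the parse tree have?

[P [Q { }] [P [Q { [P [Q { [P [Q { }]] }]] }]]]

8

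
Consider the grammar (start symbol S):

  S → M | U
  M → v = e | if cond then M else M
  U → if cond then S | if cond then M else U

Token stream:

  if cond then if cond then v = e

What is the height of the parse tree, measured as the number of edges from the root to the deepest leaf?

[S [U if cond then [S [U if cond then [S [M v = e]]]]]]

6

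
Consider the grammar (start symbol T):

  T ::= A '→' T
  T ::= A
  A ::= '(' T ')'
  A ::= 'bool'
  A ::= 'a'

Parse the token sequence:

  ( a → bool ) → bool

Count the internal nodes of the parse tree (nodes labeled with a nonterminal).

[T [A ( [T [A a] → [T [A bool]]] )] → [T [A bool]]]

8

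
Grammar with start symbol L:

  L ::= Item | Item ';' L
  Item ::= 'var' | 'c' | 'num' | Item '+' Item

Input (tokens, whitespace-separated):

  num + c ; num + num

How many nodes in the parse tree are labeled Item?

[L [Item [Item num] + [Item c]] ; [L [Item [Item num] + [Item num]]]]

6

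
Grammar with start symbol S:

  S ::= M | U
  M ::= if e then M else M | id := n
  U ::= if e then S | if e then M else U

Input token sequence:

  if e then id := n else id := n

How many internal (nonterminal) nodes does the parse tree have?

4

[S [M if e then [M id := n] else [M id := n]]]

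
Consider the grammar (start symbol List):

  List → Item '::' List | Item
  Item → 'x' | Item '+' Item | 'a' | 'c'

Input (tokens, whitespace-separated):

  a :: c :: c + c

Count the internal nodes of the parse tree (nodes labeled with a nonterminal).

[List [Item a] :: [List [Item c] :: [List [Item [Item c] + [Item c]]]]]

8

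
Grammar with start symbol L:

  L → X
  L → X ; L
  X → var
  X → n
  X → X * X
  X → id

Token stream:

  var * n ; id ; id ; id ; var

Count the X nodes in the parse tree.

[L [X [X var] * [X n]] ; [L [X id] ; [L [X id] ; [L [X id] ; [L [X var]]]]]]

7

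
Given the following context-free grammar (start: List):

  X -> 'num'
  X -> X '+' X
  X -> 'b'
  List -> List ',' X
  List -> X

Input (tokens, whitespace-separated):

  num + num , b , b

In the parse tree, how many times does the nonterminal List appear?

[List [List [List [X [X num] + [X num]]] , [X b]] , [X b]]

3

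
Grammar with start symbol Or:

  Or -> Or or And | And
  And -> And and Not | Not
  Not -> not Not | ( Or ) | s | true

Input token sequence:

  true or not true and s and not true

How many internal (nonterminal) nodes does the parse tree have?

12

[Or [Or [And [Not true]]] or [And [And [And [Not not [Not true]]] and [Not s]] and [Not not [Not true]]]]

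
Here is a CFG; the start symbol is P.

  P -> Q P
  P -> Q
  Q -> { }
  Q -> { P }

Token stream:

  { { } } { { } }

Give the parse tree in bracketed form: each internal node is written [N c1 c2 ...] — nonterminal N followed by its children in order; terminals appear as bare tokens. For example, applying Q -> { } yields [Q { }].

P
Q P
{ P } P
{ Q } P
{ { } } P
{ { } } Q
{ { } } { P }
{ { } } { Q }
{ { } } { { } }

[P [Q { [P [Q { }]] }] [P [Q { [P [Q { }]] }]]]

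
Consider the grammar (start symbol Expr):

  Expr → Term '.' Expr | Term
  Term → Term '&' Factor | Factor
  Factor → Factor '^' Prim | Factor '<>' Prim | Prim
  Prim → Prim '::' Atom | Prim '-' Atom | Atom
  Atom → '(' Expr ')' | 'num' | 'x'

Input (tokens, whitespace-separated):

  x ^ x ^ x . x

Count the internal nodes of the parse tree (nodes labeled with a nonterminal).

16

[Expr [Term [Factor [Factor [Factor [Prim [Atom x]]] ^ [Prim [Atom x]]] ^ [Prim [Atom x]]]] . [Expr [Term [Factor [Prim [Atom x]]]]]]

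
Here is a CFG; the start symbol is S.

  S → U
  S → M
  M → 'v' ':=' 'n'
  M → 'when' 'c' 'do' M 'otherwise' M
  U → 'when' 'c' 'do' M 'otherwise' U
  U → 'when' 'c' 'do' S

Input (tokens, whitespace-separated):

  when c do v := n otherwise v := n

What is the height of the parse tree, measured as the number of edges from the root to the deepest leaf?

3

[S [M when c do [M v := n] otherwise [M v := n]]]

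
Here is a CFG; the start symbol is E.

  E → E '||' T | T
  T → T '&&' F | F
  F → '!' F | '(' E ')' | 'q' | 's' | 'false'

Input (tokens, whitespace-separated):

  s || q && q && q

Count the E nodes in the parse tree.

[E [E [T [F s]]] || [T [T [T [F q]] && [F q]] && [F q]]]

2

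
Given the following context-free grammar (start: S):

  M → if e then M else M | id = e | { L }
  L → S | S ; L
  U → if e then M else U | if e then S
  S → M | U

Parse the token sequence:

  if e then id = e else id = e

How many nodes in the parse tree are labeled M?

3

[S [M if e then [M id = e] else [M id = e]]]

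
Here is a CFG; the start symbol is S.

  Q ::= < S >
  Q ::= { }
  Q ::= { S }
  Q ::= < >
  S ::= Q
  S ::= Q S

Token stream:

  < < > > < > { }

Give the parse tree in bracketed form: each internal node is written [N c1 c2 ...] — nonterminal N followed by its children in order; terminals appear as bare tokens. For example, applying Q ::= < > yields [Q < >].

[S [Q < [S [Q < >]] >] [S [Q < >] [S [Q { }]]]]

S
Q S
< S > S
< Q > S
< < > > S
< < > > Q S
< < > > < > S
< < > > < > Q
< < > > < > { }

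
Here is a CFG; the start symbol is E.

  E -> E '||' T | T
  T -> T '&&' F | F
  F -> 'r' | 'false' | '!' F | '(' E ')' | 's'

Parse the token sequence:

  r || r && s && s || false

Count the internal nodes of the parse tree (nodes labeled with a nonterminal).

[E [E [E [T [F r]]] || [T [T [T [F r]] && [F s]] && [F s]]] || [T [F false]]]

13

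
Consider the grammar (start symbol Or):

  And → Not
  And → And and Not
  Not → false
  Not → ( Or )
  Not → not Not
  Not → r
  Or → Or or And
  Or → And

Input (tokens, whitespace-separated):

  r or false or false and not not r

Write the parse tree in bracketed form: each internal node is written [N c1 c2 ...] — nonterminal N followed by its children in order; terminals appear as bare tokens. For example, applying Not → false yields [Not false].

[Or [Or [Or [And [Not r]]] or [And [Not false]]] or [And [And [Not false]] and [Not not [Not not [Not r]]]]]

Or
Or or And
Or or And or And
And or And or And
Not or And or And
r or And or And
r or Not or And
r or false or And
r or false or And and Not
r or false or Not and Not
r or false or false and Not
r or false or false and not Not
r or false or false and not not Not
r or false or false and not not r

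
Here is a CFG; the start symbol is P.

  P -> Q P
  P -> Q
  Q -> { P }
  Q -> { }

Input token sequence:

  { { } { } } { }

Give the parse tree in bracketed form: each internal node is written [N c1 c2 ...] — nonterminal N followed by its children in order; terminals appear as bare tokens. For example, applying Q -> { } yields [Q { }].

[P [Q { [P [Q { }] [P [Q { }]]] }] [P [Q { }]]]

P
Q P
{ P } P
{ Q P } P
{ { } P } P
{ { } Q } P
{ { } { } } P
{ { } { } } Q
{ { } { } } { }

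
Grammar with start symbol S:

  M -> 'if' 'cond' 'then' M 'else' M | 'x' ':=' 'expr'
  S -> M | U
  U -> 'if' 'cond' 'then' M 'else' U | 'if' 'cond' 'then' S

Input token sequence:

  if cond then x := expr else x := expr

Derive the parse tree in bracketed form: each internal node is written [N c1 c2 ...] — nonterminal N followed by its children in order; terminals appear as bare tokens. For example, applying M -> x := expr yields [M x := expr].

S
M
if cond then M else M
if cond then x := expr else M
if cond then x := expr else x := expr

[S [M if cond then [M x := expr] else [M x := expr]]]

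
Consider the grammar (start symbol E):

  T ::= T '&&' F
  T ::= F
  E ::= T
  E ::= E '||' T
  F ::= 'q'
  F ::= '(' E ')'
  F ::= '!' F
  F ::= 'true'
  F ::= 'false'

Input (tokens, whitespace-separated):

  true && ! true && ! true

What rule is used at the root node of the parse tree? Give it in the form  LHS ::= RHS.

E ::= T

[E [T [T [T [F true]] && [F ! [F true]]] && [F ! [F true]]]]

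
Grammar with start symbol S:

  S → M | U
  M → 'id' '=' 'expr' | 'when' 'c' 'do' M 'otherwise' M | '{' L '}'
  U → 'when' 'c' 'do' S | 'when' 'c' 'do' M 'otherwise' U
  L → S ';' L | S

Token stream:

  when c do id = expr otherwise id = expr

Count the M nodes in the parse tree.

[S [M when c do [M id = expr] otherwise [M id = expr]]]

3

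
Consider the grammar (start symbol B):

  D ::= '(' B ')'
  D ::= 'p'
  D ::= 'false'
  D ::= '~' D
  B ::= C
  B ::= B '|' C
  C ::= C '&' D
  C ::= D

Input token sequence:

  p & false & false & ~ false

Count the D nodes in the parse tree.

[B [C [C [C [C [D p]] & [D false]] & [D false]] & [D ~ [D false]]]]

5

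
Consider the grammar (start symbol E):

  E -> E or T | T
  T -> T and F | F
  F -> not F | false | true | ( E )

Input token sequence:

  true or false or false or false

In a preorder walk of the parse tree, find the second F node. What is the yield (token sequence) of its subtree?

false

[E [E [E [E [T [F true]]] or [T [F false]]] or [T [F false]]] or [T [F false]]]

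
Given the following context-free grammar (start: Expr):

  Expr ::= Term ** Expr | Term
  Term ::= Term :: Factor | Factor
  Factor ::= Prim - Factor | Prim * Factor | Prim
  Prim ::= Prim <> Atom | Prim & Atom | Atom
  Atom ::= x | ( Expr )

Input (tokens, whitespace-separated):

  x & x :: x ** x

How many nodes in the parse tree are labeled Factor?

3

[Expr [Term [Term [Factor [Prim [Prim [Atom x]] & [Atom x]]]] :: [Factor [Prim [Atom x]]]] ** [Expr [Term [Factor [Prim [Atom x]]]]]]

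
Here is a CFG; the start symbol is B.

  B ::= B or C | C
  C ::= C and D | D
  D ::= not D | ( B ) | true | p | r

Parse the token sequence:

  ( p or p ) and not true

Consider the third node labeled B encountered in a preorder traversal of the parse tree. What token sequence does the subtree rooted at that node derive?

p

[B [C [C [D ( [B [B [C [D p]]] or [C [D p]]] )]] and [D not [D true]]]]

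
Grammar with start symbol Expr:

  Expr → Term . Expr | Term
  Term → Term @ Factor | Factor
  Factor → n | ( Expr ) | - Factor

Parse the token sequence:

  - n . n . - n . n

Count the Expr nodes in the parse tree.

[Expr [Term [Factor - [Factor n]]] . [Expr [Term [Factor n]] . [Expr [Term [Factor - [Factor n]]] . [Expr [Term [Factor n]]]]]]

4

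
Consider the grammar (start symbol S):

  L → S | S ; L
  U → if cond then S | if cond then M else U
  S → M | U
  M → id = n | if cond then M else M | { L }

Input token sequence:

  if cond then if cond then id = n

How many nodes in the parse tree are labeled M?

[S [U if cond then [S [U if cond then [S [M id = n]]]]]]

1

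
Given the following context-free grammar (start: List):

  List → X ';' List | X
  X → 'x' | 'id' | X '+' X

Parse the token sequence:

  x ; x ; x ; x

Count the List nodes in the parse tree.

[List [X x] ; [List [X x] ; [List [X x] ; [List [X x]]]]]

4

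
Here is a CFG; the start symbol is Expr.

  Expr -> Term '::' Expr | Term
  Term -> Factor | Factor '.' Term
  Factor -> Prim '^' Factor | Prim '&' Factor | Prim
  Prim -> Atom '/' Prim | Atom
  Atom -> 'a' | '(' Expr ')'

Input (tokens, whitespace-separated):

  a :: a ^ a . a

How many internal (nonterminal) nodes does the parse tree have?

17

[Expr [Term [Factor [Prim [Atom a]]]] :: [Expr [Term [Factor [Prim [Atom a]] ^ [Factor [Prim [Atom a]]]] . [Term [Factor [Prim [Atom a]]]]]]]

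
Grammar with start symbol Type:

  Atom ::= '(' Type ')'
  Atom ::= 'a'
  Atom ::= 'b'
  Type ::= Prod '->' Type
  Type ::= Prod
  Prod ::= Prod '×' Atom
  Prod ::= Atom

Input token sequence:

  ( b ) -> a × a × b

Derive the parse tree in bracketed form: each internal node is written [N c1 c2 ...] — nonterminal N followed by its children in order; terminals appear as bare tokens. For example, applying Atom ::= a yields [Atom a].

[Type [Prod [Atom ( [Type [Prod [Atom b]]] )]] -> [Type [Prod [Prod [Prod [Atom a]] × [Atom a]] × [Atom b]]]]

Type
Prod -> Type
Atom -> Type
( Type ) -> Type
( Prod ) -> Type
( Atom ) -> Type
( b ) -> Type
( b ) -> Prod
( b ) -> Prod × Atom
( b ) -> Prod × Atom × Atom
( b ) -> Atom × Atom × Atom
( b ) -> a × Atom × Atom
( b ) -> a × a × Atom
( b ) -> a × a × b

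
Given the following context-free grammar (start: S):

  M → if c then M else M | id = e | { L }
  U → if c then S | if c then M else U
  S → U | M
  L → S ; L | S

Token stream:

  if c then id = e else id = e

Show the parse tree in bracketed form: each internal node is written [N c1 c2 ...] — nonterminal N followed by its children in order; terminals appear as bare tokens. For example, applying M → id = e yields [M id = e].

S
M
if c then M else M
if c then id = e else M
if c then id = e else id = e

[S [M if c then [M id = e] else [M id = e]]]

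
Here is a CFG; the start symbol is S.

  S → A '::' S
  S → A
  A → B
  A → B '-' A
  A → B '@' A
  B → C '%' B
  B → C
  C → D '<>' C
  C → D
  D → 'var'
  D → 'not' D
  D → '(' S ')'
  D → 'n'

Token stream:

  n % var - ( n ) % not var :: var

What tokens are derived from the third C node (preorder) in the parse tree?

[S [A [B [C [D n]] % [B [C [D var]]]] - [A [B [C [D ( [S [A [B [C [D n]]]]] )]] % [B [C [D not [D var]]]]]]] :: [S [A [B [C [D var]]]]]]

( n )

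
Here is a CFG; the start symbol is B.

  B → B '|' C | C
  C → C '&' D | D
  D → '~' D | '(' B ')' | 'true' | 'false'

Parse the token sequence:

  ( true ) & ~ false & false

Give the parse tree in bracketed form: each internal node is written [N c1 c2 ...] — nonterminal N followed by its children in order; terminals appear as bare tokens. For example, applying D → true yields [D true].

B
C
C & D
C & D & D
D & D & D
( B ) & D & D
( C ) & D & D
( D ) & D & D
( true ) & D & D
( true ) & ~ D & D
( true ) & ~ false & D
( true ) & ~ false & false

[B [C [C [C [D ( [B [C [D true]]] )]] & [D ~ [D false]]] & [D false]]]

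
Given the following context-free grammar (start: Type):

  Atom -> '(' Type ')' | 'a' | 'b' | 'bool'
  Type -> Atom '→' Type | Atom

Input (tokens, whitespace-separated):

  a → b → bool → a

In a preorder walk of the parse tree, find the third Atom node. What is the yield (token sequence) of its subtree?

bool

[Type [Atom a] → [Type [Atom b] → [Type [Atom bool] → [Type [Atom a]]]]]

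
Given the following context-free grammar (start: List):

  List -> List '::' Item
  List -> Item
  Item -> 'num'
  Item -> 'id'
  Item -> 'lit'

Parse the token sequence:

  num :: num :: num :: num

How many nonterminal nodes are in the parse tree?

8

[List [List [List [List [Item num]] :: [Item num]] :: [Item num]] :: [Item num]]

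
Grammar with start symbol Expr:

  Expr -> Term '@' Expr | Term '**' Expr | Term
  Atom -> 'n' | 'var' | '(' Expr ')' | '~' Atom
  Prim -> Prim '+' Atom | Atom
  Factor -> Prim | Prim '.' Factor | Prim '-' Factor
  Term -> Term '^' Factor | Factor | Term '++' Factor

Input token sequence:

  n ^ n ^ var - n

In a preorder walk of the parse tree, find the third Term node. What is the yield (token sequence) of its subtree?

[Expr [Term [Term [Term [Factor [Prim [Atom n]]]] ^ [Factor [Prim [Atom n]]]] ^ [Factor [Prim [Atom var]] - [Factor [Prim [Atom n]]]]]]

n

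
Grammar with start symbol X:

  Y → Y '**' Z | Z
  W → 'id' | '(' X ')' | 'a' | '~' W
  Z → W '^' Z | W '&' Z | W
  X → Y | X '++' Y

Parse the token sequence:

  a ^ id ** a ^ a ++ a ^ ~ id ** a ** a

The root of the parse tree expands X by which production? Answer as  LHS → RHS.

X → X '++' Y

[X [X [Y [Y [Z [W a] ^ [Z [W id]]]] ** [Z [W a] ^ [Z [W a]]]]] ++ [Y [Y [Y [Z [W a] ^ [Z [W ~ [W id]]]]] ** [Z [W a]]] ** [Z [W a]]]]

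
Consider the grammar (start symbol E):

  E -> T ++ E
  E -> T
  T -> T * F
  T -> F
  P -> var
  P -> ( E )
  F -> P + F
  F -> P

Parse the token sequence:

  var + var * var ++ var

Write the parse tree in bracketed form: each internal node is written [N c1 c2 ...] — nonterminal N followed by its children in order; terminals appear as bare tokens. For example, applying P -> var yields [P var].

[E [T [T [F [P var] + [F [P var]]]] * [F [P var]]] ++ [E [T [F [P var]]]]]

E
T ++ E
T * F ++ E
F * F ++ E
P + F * F ++ E
var + F * F ++ E
var + P * F ++ E
var + var * F ++ E
var + var * P ++ E
var + var * var ++ E
var + var * var ++ T
var + var * var ++ F
var + var * var ++ P
var + var * var ++ var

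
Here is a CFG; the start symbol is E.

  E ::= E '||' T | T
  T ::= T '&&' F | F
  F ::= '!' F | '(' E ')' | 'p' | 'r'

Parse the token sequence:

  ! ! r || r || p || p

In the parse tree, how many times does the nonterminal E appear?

[E [E [E [E [T [F ! [F ! [F r]]]]] || [T [F r]]] || [T [F p]]] || [T [F p]]]

4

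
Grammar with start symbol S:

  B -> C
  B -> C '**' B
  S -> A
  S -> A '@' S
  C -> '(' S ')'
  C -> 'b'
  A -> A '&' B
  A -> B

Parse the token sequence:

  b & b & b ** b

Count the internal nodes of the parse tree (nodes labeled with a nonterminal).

[S [A [A [A [B [C b]]] & [B [C b]]] & [B [C b] ** [B [C b]]]]]

12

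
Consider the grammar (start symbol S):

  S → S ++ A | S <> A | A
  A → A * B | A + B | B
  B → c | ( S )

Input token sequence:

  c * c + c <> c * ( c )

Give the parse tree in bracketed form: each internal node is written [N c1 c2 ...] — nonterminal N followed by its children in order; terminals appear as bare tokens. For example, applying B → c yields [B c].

[S [S [A [A [A [B c]] * [B c]] + [B c]]] <> [A [A [B c]] * [B ( [S [A [B c]]] )]]]

S
S <> A
A <> A
A + B <> A
A * B + B <> A
B * B + B <> A
c * B + B <> A
c * c + B <> A
c * c + c <> A
c * c + c <> A * B
c * c + c <> B * B
c * c + c <> c * B
c * c + c <> c * ( S )
c * c + c <> c * ( A )
c * c + c <> c * ( B )
c * c + c <> c * ( c )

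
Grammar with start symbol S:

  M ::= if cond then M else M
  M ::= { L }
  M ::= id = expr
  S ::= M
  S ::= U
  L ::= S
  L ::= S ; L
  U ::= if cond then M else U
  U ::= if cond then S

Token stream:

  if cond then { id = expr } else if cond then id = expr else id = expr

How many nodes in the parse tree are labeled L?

[S [M if cond then [M { [L [S [M id = expr]]] }] else [M if cond then [M id = expr] else [M id = expr]]]]

1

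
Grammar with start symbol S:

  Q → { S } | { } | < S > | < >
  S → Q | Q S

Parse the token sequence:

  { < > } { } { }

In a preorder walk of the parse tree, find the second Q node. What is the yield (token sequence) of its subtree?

[S [Q { [S [Q < >]] }] [S [Q { }] [S [Q { }]]]]

< >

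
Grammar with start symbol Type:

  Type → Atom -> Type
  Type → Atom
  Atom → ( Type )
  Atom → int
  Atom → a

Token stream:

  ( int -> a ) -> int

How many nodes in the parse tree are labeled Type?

[Type [Atom ( [Type [Atom int] -> [Type [Atom a]]] )] -> [Type [Atom int]]]

4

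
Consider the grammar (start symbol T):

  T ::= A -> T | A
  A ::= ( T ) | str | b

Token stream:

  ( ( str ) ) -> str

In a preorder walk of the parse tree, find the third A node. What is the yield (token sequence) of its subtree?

[T [A ( [T [A ( [T [A str]] )]] )] -> [T [A str]]]

str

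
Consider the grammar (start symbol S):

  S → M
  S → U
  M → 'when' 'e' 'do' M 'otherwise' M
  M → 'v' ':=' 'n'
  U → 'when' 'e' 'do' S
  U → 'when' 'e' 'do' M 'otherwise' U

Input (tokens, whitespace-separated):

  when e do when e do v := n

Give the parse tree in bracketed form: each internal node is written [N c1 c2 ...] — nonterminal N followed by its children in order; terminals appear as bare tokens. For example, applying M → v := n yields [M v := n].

[S [U when e do [S [U when e do [S [M v := n]]]]]]

S
U
when e do S
when e do U
when e do when e do S
when e do when e do M
when e do when e do v := n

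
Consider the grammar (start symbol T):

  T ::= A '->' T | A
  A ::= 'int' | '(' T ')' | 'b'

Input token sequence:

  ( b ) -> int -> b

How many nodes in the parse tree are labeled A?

4

[T [A ( [T [A b]] )] -> [T [A int] -> [T [A b]]]]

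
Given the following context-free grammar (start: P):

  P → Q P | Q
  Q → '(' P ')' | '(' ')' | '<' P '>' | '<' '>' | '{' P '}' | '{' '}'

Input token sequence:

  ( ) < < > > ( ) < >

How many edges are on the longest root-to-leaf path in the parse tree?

[P [Q ( )] [P [Q < [P [Q < >]] >] [P [Q ( )] [P [Q < >]]]]]

5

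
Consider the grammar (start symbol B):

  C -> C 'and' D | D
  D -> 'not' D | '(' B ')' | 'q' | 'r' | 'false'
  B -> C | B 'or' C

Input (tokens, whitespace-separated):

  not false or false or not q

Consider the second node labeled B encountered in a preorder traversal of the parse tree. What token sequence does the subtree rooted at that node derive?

[B [B [B [C [D not [D false]]]] or [C [D false]]] or [C [D not [D q]]]]

not false or false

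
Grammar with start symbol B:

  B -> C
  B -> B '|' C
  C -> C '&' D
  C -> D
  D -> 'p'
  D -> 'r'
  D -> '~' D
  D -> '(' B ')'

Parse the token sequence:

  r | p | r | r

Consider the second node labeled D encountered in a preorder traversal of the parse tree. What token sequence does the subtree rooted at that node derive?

[B [B [B [B [C [D r]]] | [C [D p]]] | [C [D r]]] | [C [D r]]]

p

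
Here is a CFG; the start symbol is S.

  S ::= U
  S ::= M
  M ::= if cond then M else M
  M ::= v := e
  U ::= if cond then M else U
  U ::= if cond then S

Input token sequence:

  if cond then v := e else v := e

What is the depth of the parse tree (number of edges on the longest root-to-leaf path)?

[S [M if cond then [M v := e] else [M v := e]]]

3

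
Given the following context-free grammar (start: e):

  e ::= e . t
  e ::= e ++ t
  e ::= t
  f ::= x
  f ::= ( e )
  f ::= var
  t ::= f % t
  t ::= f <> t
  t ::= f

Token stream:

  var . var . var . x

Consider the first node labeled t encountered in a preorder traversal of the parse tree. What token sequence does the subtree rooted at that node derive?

[e [e [e [e [t [f var]]] . [t [f var]]] . [t [f var]]] . [t [f x]]]

var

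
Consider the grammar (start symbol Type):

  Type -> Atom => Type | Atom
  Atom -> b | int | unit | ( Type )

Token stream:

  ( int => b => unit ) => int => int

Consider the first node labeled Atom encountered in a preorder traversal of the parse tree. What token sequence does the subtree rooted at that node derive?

( int => b => unit )

[Type [Atom ( [Type [Atom int] => [Type [Atom b] => [Type [Atom unit]]]] )] => [Type [Atom int] => [Type [Atom int]]]]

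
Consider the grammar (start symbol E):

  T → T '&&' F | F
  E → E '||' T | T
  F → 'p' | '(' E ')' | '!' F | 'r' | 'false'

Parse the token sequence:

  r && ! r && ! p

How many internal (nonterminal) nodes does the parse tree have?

9

[E [T [T [T [F r]] && [F ! [F r]]] && [F ! [F p]]]]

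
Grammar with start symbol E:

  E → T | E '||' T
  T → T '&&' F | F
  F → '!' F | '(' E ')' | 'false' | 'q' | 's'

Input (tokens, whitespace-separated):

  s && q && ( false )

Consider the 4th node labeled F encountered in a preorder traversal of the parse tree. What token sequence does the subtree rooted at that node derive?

false

[E [T [T [T [F s]] && [F q]] && [F ( [E [T [F false]]] )]]]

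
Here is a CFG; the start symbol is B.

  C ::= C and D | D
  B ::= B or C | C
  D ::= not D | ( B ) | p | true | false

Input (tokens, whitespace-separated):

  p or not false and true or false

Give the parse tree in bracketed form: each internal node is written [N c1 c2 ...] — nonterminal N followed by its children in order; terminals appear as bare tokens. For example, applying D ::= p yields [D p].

B
B or C
B or C or C
C or C or C
D or C or C
p or C or C
p or C and D or C
p or D and D or C
p or not D and D or C
p or not false and D or C
p or not false and true or C
p or not false and true or D
p or not false and true or false

[B [B [B [C [D p]]] or [C [C [D not [D false]]] and [D true]]] or [C [D false]]]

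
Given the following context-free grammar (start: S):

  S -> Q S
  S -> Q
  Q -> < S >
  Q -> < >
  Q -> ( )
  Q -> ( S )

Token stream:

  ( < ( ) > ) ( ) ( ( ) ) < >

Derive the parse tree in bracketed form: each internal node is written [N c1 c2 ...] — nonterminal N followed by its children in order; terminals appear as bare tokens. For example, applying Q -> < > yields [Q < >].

S
Q S
( S ) S
( Q ) S
( < S > ) S
( < Q > ) S
( < ( ) > ) S
( < ( ) > ) Q S
( < ( ) > ) ( ) S
( < ( ) > ) ( ) Q S
( < ( ) > ) ( ) ( S ) S
( < ( ) > ) ( ) ( Q ) S
( < ( ) > ) ( ) ( ( ) ) S
( < ( ) > ) ( ) ( ( ) ) Q
( < ( ) > ) ( ) ( ( ) ) < >

[S [Q ( [S [Q < [S [Q ( )]] >]] )] [S [Q ( )] [S [Q ( [S [Q ( )]] )] [S [Q < >]]]]]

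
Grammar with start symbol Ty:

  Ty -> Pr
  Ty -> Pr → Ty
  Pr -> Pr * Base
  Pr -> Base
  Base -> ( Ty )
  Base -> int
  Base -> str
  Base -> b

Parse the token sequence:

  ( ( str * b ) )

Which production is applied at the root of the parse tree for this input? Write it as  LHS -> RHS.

[Ty [Pr [Base ( [Ty [Pr [Base ( [Ty [Pr [Pr [Base str]] * [Base b]]] )]]] )]]]

Ty -> Pr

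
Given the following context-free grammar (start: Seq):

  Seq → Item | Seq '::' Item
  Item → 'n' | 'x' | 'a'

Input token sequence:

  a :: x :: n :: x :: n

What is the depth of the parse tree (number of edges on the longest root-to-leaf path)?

[Seq [Seq [Seq [Seq [Seq [Item a]] :: [Item x]] :: [Item n]] :: [Item x]] :: [Item n]]

6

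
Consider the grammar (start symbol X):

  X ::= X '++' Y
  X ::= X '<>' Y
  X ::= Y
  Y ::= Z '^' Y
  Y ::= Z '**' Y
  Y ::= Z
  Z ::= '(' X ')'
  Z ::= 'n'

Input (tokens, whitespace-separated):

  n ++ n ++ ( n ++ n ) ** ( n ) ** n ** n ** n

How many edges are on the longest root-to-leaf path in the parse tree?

[X [X [X [Y [Z n]]] ++ [Y [Z n]]] ++ [Y [Z ( [X [X [Y [Z n]]] ++ [Y [Z n]]] )] ** [Y [Z ( [X [Y [Z n]]] )] ** [Y [Z n] ** [Y [Z n] ** [Y [Z n]]]]]]]

7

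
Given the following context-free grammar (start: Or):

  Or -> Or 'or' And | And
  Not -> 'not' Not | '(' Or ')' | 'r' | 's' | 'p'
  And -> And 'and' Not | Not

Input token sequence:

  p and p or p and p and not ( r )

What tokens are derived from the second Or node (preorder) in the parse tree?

p and p

[Or [Or [And [And [Not p]] and [Not p]]] or [And [And [And [Not p]] and [Not p]] and [Not not [Not ( [Or [And [Not r]]] )]]]]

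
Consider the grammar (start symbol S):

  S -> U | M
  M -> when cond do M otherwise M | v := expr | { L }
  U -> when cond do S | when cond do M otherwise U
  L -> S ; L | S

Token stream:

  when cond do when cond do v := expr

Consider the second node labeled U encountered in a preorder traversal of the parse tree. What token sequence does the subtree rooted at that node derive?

when cond do v := expr

[S [U when cond do [S [U when cond do [S [M v := expr]]]]]]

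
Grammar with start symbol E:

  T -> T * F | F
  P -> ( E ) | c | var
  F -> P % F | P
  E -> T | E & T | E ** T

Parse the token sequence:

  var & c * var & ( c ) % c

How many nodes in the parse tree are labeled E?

4

[E [E [E [T [F [P var]]]] & [T [T [F [P c]]] * [F [P var]]]] & [T [F [P ( [E [T [F [P c]]]] )] % [F [P c]]]]]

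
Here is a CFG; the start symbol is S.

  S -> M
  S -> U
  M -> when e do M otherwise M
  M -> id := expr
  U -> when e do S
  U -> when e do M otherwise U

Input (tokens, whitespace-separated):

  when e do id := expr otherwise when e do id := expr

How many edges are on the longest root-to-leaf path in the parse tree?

5

[S [U when e do [M id := expr] otherwise [U when e do [S [M id := expr]]]]]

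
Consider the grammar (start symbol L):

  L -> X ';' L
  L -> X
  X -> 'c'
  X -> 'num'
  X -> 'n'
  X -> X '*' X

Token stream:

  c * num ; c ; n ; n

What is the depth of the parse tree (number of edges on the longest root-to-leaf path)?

[L [X [X c] * [X num]] ; [L [X c] ; [L [X n] ; [L [X n]]]]]

5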